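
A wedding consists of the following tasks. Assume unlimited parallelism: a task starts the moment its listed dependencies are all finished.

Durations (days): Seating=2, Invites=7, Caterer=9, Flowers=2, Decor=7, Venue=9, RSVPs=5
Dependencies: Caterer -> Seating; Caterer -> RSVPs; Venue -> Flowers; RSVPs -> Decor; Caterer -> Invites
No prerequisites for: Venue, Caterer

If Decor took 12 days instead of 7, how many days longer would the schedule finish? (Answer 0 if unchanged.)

Critical path before the change: Caterer→RSVPs→Decor = 9+5+7 = 21 giving 21 days.
Since Decor is critical, the +5 change carries straight to that chain (now 26 days).
The critical path is still Caterer→RSVPs→Decor; finish is now 26 days.
Change in finish: 26 − 21 = +5 days.

5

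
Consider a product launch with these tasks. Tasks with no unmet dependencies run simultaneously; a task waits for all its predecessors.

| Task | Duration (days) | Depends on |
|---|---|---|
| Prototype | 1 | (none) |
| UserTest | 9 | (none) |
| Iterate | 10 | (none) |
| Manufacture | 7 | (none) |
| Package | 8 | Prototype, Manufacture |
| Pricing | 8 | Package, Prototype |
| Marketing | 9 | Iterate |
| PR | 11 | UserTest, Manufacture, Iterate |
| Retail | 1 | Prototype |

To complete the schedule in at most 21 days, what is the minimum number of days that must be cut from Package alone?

2

Current finish: 23 days; target: 21.
Package is on every critical path, so each day cut from Package cuts the finish by one (this holds down to a finish of 21).
Need 23 − 21 = 2 days off Package → Package becomes 6 days, finish becomes 21.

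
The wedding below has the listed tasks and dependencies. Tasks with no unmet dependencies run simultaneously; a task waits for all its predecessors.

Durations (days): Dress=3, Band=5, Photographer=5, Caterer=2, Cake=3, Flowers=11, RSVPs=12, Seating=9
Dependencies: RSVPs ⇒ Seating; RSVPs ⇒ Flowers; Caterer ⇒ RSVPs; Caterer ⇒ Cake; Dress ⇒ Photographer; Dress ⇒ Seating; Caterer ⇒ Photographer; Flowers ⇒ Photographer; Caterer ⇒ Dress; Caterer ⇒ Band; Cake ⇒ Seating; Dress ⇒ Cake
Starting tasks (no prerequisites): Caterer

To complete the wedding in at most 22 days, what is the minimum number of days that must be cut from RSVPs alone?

Current finish: 30 days; target: 22.
RSVPs is on every critical path, so each day cut from RSVPs cuts the finish by one (this holds down to a finish of 19).
Need 30 − 22 = 8 days off RSVPs → RSVPs becomes 4 days, finish becomes 22.

8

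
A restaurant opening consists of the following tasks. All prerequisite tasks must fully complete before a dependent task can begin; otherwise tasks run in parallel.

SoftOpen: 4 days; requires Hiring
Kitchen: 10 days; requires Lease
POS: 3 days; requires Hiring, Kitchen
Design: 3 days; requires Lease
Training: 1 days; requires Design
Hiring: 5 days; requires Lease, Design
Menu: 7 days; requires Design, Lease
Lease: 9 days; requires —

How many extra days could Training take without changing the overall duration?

9

The longest chain is Lease→Kitchen→POS = 9+10+3 = 22; overall finish 22 days.
The longest chain containing Training totals 13 days.
Slack of Training = 21 − 12 = 9 days.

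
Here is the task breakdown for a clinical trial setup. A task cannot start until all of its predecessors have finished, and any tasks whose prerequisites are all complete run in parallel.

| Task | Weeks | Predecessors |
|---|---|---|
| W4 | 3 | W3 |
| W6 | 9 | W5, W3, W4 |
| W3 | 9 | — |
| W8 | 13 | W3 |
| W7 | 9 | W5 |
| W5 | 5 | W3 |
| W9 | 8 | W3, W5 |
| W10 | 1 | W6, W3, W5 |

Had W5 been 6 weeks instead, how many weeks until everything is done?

The binding path is W3→W5→W6→W10 = 9+5+9+1 = 24; finish at 24 weeks.
W5 is on the critical path; changing it to 6 makes that path 25 weeks.
No other chain overtakes it, so the finish is 25 weeks.

25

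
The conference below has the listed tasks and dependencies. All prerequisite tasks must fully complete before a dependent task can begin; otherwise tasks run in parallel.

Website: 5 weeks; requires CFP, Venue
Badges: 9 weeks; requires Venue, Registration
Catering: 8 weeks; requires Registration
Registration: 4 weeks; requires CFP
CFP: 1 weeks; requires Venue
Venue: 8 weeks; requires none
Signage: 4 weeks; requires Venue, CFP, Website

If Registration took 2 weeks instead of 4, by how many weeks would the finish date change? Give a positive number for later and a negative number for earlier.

-2

Critical path before the change: Venue→CFP→Registration→Badges = 8+1+4+9 = 22 giving 22 weeks.
Registration is on the critical path; changing it to 2 makes that path 20 weeks.
That remains the longest chain; total 20 weeks.
Change in finish: 20 − 22 = -2 weeks.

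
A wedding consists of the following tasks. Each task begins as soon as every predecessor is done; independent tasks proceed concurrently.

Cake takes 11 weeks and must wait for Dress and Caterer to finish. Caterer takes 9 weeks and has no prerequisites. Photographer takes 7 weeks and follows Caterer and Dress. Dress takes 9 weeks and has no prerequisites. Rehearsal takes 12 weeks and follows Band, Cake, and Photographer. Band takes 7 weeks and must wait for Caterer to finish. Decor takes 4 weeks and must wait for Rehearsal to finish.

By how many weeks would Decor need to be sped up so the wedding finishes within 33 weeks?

Current finish: 36 weeks; target: 33.
Decor is on every critical path, so each week cut from Decor cuts the finish by one (this holds down to a finish of 33).
Need 36 − 33 = 3 weeks off Decor → Decor becomes 1 week, finish becomes 33.

3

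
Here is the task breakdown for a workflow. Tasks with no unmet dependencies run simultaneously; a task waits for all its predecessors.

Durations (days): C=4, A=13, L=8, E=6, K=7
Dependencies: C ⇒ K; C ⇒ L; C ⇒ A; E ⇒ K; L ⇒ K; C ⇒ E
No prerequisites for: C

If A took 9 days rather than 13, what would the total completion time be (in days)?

Actual critical path: C→L→K = 4+8+7 = 19 ⇒ 19 days.
The longest path through A is only 17 days, so A has float 2.
No other chain overtakes it, so the finish is 19 days.

19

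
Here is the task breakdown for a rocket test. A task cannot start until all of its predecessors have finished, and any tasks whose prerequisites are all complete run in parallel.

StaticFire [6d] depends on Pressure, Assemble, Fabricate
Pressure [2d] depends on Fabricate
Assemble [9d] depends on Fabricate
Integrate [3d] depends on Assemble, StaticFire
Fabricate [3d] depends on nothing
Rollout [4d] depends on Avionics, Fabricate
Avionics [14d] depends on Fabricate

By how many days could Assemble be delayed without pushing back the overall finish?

Critical path: Fabricate→Avionics→Rollout = 3+14+4 = 21, so the finish is 21 days.
The longest chain containing Assemble totals 21 days.
Slack of Assemble = 3 − 3 = 0 days.

0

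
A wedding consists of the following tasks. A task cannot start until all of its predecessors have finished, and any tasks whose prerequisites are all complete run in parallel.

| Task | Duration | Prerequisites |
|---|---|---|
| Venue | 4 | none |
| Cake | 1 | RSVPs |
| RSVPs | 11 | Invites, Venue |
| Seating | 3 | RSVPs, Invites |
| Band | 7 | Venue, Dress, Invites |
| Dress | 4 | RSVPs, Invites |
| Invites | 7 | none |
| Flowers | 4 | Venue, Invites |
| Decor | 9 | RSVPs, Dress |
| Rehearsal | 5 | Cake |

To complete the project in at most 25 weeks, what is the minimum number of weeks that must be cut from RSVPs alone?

Current finish: 31 weeks; target: 25.
RSVPs is on every critical path, so each week cut from RSVPs cuts the finish by one (this holds down to a finish of 21).
Need 31 − 25 = 6 weeks off RSVPs → RSVPs becomes 5 weeks, finish becomes 25.

6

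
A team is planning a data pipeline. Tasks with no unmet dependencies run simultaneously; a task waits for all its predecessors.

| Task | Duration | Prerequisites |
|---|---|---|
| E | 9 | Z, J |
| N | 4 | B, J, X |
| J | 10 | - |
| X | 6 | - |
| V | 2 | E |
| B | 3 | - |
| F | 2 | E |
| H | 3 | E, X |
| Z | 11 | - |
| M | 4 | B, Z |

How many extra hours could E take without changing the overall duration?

0

Critical path: Z→E→H = 11+9+3 = 23, so the finish is 23 hours.
Longest path through E: 23 hours (earliest finish 20, latest finish 20).
Slack of E = 11 − 11 = 0 hours.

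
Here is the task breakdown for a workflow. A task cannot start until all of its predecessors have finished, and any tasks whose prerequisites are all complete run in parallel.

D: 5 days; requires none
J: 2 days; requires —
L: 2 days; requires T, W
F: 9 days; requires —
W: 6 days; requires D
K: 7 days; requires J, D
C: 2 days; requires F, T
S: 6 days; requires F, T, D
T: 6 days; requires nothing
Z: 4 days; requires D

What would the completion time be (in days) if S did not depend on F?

Original critical path: F→S = 9+6 = 15 ⇒ 15 days.
Without F→S, S's earliest start moves from 9 to 6.
After: D→W→L = 5+6+2 = 13 → 13 days.

13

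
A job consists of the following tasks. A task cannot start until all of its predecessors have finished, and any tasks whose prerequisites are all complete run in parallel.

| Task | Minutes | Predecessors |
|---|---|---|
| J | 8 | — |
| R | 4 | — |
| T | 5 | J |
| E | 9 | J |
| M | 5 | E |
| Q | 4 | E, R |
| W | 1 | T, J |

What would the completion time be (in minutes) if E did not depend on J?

With the dependency in place, J→E→M = 8+9+5 = 22 sets the finish at 22 minutes.
Without J→E, E's earliest start moves from 8 to 0.
The longest chain is now J→T→W = 8+5+1 = 14, so the job takes 14 minutes.

14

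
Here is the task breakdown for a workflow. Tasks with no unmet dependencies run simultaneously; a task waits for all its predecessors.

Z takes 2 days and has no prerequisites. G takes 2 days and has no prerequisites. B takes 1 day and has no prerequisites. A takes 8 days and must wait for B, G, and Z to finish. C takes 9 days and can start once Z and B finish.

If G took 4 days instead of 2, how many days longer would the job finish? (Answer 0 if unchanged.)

As given, the longest chain is Z→C = 2+9 = 11, so the finish is 11 days.
G is off the critical path — its longest chain is 10 days, giving 1 of slack.
New critical path: G→A = 4+8 = 12 ⇒ 12 days.
Change in finish: 12 − 11 = +1 days.

1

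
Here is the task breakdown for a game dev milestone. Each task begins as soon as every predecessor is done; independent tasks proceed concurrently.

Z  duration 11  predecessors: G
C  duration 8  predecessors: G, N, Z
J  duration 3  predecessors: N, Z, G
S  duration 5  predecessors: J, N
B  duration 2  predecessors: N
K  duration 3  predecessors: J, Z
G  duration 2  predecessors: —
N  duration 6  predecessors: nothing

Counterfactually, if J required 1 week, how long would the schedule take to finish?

Baseline: G→Z→J→S = 2+11+3+5 = 21 → 21 weeks.
J lies on that path, so at 1 week the path becomes 19 weeks.
Now G→Z→C = 2+11+8 = 21 is longest, so the finish becomes 21 weeks.

21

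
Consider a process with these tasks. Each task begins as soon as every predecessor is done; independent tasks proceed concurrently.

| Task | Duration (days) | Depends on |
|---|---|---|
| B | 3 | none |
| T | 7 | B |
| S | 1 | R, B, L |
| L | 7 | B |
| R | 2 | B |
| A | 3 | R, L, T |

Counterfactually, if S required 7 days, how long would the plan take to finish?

As given, the longest chain is B→T→A = 3+7+3 = 13, so the finish is 13 days.
S is off the critical path — its longest chain is 11 days, giving 2 of slack.
The binding chain switches to B→L→S = 3+7+7 = 17; finish 17 days.

17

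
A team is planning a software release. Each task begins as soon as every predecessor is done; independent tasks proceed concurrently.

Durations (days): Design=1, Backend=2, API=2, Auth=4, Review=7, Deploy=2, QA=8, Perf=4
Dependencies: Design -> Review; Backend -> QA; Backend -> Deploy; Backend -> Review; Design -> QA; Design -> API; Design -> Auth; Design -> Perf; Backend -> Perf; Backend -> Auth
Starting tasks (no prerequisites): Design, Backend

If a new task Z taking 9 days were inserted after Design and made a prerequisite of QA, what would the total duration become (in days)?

Originally the software release takes 10 days.
With Z inserted, QA now waits for max(Design, Backend, Z).
New critical path: Design→Z→QA = 1+9+8 = 18 ⇒ 18 days.

18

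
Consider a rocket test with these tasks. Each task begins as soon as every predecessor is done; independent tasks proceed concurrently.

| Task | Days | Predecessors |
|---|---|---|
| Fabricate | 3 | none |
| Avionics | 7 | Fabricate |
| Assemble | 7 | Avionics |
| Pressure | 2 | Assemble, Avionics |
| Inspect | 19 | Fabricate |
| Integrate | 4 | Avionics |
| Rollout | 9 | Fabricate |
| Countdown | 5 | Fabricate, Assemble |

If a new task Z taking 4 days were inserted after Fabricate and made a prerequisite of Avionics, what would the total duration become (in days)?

26

Originally the rocket test takes 22 days.
With Z inserted, Avionics now waits for max(Fabricate, Z).
New critical path: Fabricate→Z→Avionics→Assemble→Countdown = 3+4+7+7+5 = 26 ⇒ 26 days.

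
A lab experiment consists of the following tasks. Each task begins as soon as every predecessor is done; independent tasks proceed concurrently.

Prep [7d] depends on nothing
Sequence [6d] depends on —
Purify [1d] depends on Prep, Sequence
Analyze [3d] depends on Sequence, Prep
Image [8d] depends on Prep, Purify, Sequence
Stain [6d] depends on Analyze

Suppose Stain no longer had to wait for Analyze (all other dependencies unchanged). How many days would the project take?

16

Original critical path: Prep→Purify→Image = 7+1+8 = 16 ⇒ 16 days.
Without Analyze→Stain, Stain's earliest start moves from 10 to 0.
New critical path: Prep→Purify→Image = 7+1+8 = 16 ⇒ 16 days.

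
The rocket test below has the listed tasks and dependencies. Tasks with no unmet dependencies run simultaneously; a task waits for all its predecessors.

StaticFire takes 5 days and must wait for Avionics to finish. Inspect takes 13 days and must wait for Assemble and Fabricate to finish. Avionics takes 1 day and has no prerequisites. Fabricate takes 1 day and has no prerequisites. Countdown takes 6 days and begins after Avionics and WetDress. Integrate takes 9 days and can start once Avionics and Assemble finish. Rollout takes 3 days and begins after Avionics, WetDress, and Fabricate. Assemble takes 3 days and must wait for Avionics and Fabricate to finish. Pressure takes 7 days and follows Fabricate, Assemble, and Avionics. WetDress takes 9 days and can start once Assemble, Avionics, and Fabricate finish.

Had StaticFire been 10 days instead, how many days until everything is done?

Actual critical path: Fabricate→Assemble→WetDress→Countdown = 1+3+9+6 = 19 ⇒ 19 days.
StaticFire is off the critical path — its longest chain is 6 days, giving 13 of slack.
The critical path is still Fabricate→Assemble→WetDress→Countdown; finish is now 19 days.

19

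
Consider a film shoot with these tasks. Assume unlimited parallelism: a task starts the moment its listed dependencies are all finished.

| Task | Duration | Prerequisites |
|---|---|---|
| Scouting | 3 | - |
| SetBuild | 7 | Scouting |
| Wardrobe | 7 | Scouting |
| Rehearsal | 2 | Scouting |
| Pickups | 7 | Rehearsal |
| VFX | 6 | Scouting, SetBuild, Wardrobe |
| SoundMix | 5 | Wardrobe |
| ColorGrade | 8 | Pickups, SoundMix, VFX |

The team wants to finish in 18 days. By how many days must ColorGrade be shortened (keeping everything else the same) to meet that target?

Current finish: 24 days; target: 18.
ColorGrade is on every critical path, so each day cut from ColorGrade cuts the finish by one (this holds down to a finish of 17).
Need 24 − 18 = 6 days off ColorGrade → ColorGrade becomes 2 days, finish becomes 18.

6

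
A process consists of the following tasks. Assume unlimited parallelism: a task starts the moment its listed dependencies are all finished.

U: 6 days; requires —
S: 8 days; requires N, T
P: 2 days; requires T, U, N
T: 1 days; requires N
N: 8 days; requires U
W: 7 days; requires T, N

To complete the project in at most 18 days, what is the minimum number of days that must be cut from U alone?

Current finish: 23 days; target: 18.
U is on every critical path, so each day cut from U cuts the finish by one (this holds down to a finish of 18).
Need 23 − 18 = 5 days off U → U becomes 1 day, finish becomes 18.

5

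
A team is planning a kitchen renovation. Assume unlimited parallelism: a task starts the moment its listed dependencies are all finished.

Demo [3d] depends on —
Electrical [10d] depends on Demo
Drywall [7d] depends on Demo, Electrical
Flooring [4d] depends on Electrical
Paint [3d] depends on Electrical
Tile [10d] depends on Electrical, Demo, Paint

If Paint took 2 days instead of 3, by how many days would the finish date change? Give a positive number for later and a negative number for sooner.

Critical path before the change: Demo→Electrical→Paint→Tile = 3+10+3+10 = 26 giving 26 days.
Since Paint is critical, the -1 change carries straight to that chain (now 25 days).
No other chain overtakes it, so the finish is 25 days.
Change in finish: 25 − 26 = -1 days.

-1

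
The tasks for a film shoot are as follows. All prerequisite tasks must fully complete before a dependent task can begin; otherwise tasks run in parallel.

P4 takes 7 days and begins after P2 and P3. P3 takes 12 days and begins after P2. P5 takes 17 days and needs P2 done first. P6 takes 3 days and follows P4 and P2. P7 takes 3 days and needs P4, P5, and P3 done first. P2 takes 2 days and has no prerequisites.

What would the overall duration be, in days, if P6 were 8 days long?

29

Baseline: P2→P3→P4→P6 = 2+12+7+3 = 24 → 24 days.
P6 is on the critical path; changing it to 8 makes that path 29 days.
The critical path is still P2→P3→P4→P6; finish is now 29 days.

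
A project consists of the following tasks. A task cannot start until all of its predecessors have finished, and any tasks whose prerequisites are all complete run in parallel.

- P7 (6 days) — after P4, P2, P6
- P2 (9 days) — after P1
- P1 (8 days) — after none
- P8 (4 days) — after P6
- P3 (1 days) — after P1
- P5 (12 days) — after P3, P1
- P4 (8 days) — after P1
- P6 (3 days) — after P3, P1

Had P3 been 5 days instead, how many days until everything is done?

25

Critical path before the change: P1→P2→P7 = 8+9+6 = 23 giving 23 days.
P3 is off the critical path — its longest chain is 21 days, giving 2 of slack.
Now P1→P3→P5 = 8+5+12 = 25 is longest, so the finish becomes 25 days.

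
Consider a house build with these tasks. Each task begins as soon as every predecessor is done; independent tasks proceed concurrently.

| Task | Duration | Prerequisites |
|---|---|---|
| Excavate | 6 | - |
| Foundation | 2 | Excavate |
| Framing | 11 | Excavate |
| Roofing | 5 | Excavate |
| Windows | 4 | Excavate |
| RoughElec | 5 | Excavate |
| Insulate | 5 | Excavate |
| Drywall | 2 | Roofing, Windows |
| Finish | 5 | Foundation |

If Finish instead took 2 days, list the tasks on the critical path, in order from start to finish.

The binding path is Excavate→Framing = 6+11 = 17; finish at 17 days.
The longest path through Finish is only 13 days, so Finish has float 4.
The critical path is still Excavate→Framing; finish is now 17 days.

Excavate, Framing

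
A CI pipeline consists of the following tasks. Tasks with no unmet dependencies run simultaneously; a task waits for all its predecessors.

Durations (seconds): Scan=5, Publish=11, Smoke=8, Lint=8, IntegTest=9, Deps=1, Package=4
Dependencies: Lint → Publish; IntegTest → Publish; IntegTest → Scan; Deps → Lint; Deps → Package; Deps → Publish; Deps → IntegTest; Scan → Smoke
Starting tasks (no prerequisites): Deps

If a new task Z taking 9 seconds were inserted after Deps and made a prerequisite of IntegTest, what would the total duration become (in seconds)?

32

Originally the job takes 23 seconds.
With Z inserted, IntegTest now waits for max(Deps, Z).
New critical path: Deps→Z→IntegTest→Scan→Smoke = 1+9+9+5+8 = 32 ⇒ 32 seconds.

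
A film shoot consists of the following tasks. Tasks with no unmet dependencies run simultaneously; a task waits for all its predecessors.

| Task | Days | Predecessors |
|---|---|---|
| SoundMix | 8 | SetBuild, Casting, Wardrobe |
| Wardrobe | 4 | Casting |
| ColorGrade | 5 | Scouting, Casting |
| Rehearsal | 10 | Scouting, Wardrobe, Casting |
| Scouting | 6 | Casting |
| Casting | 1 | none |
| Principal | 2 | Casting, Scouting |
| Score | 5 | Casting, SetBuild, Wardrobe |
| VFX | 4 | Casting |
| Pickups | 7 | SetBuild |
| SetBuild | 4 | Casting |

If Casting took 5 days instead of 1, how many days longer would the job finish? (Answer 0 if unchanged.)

4

The binding path is Casting→Scouting→Rehearsal = 1+6+10 = 17; finish at 17 days.
Since Casting is critical, the +4 change carries straight to that chain (now 21 days).
The critical path is still Casting→Scouting→Rehearsal; finish is now 21 days.
Change in finish: 21 − 17 = +4 days.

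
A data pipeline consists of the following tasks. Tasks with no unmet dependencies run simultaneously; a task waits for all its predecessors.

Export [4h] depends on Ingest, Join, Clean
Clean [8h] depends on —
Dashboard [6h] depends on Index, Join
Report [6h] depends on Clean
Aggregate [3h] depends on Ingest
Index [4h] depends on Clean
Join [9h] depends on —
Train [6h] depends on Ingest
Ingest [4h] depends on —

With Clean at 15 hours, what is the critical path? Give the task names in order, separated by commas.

Baseline: Clean→Index→Dashboard = 8+4+6 = 18 → 18 hours.
Clean lies on that path, so at 15 hours the path becomes 25 hours.
The critical path is still Clean→Index→Dashboard; finish is now 25 hours.

Clean, Index, Dashboard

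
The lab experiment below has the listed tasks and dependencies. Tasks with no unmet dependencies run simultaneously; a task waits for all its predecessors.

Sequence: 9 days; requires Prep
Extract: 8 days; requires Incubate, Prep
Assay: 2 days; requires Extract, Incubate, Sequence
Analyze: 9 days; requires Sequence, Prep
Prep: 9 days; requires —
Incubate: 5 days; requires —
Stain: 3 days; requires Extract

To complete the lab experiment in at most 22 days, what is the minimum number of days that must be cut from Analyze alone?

Current finish: 27 days; target: 22.
Analyze is on every critical path, so each day cut from Analyze cuts the finish by one (this holds down to a finish of 20).
Need 27 − 22 = 5 days off Analyze → Analyze becomes 4 days, finish becomes 22.

5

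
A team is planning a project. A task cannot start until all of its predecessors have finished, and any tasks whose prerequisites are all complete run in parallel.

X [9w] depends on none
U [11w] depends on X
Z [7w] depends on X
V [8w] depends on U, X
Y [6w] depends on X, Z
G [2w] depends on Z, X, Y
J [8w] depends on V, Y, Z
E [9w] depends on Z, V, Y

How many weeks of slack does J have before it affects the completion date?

1

Critical path: X→U→V→E = 9+11+8+9 = 37, so the finish is 37 weeks.
J finishes as early as 36 and must finish by 37.
Float = 37 − 36 = 1.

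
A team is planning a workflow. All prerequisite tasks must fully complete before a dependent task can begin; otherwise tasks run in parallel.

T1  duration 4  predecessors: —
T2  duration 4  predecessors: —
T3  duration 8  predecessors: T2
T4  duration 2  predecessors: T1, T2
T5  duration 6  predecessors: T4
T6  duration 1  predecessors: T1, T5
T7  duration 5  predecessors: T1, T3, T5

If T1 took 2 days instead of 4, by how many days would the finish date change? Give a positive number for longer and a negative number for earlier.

Critical path before the change: T1→T4→T5→T7 = 4+2+6+5 = 17 giving 17 days.
Since T1 is critical, the -2 change carries straight to that chain (now 15 days).
Now T2→T3→T7 = 4+8+5 = 17 is longest, so the finish becomes 17 days.
Change in finish: 17 − 17 = +0 days.

0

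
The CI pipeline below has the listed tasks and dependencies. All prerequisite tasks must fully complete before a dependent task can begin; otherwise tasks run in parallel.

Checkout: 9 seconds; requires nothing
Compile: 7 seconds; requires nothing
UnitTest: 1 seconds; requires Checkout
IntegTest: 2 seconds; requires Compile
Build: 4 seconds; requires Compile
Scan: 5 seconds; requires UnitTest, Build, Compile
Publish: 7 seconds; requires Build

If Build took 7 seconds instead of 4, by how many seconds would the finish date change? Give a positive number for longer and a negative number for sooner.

3

Critical path before the change: Compile→Build→Publish = 7+4+7 = 18 giving 18 seconds.
Since Build is critical, the +3 change carries straight to that chain (now 21 seconds).
The critical path is still Compile→Build→Publish; finish is now 21 seconds.
Change in finish: 21 − 18 = +3 seconds.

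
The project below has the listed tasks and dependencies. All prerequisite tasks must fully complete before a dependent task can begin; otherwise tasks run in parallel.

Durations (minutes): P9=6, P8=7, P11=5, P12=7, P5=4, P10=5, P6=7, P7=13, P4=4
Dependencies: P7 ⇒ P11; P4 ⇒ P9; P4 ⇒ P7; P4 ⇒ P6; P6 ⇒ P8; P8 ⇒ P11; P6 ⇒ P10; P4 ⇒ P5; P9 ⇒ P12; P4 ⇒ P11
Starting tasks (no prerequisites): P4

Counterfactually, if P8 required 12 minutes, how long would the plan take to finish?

28

Baseline: P4→P6→P8→P11 = 4+7+7+5 = 23 → 23 minutes.
Since P8 is critical, the +5 change carries straight to that chain (now 28 minutes).
That remains the longest chain; total 28 minutes.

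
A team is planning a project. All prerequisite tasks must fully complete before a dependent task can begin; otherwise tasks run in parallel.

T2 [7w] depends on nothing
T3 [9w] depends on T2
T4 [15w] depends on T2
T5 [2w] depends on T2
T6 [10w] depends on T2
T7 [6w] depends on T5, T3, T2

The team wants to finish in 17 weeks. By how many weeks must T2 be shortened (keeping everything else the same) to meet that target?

Current finish: 22 weeks; target: 17.
T2 is on every critical path, so each week cut from T2 cuts the finish by one (this holds down to a finish of 16).
Need 22 − 17 = 5 weeks off T2 → T2 becomes 2 weeks, finish becomes 17.

5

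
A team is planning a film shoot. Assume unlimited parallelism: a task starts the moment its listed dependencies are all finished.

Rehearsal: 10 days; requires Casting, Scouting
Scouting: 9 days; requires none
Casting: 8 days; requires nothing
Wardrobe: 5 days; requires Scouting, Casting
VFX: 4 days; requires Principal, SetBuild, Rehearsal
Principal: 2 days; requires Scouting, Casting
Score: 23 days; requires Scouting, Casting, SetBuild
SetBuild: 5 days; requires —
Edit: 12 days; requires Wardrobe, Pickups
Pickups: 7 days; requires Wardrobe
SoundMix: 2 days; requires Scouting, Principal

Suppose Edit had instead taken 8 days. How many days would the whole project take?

Critical path before the change: Scouting→Wardrobe→Pickups→Edit = 9+5+7+12 = 33 giving 33 days.
Edit lies on that path, so at 8 days the path becomes 29 days.
New critical path: Scouting→Score = 9+23 = 32 ⇒ 32 days.

32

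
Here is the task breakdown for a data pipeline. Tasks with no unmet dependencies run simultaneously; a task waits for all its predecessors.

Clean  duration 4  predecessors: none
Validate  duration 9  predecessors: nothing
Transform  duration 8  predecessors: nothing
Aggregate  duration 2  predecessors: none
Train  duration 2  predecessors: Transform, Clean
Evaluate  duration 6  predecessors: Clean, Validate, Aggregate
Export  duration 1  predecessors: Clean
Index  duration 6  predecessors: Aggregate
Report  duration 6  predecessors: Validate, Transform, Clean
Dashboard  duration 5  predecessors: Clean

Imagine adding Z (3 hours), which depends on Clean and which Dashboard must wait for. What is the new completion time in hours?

Originally the project takes 15 hours.
With Z inserted, Dashboard now waits for max(Clean, Z).
New critical path: Validate→Evaluate = 9+6 = 15 ⇒ 15 hours.

15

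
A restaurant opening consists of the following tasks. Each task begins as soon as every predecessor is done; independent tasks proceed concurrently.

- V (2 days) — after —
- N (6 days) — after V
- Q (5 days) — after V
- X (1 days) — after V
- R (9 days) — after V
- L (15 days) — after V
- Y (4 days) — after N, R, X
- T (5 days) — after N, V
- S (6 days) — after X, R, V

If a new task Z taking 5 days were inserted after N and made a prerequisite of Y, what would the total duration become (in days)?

17

Originally the project takes 17 days.
With Z inserted, Y now waits for max(N, R, X, Z).
New critical path: V→N→Z→Y = 2+6+5+4 = 17 ⇒ 17 days.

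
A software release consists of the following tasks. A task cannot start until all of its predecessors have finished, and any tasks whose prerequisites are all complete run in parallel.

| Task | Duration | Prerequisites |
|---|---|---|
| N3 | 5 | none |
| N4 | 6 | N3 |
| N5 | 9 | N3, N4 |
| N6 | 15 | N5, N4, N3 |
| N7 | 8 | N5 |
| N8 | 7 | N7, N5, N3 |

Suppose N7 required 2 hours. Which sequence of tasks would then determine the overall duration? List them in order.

The binding path is N3→N4→N5→N7→N8 = 5+6+9+8+7 = 35; finish at 35 hours.
N7 is on the critical path; changing it to 2 makes that path 29 hours.
New critical path: N3→N4→N5→N6 = 5+6+9+15 = 35 ⇒ 35 hours.

N3, N4, N5, N6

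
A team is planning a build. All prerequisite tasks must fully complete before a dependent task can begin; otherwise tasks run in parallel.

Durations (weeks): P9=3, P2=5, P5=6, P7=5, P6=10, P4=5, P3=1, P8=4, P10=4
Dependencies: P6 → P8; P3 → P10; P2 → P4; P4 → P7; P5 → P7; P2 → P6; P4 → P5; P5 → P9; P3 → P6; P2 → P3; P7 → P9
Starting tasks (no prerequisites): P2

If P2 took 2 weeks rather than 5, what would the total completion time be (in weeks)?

Actual critical path: P2→P4→P5→P7→P9 = 5+5+6+5+3 = 24 ⇒ 24 weeks.
Since P2 is critical, the -3 change carries straight to that chain (now 21 weeks).
No other chain overtakes it, so the finish is 21 weeks.

21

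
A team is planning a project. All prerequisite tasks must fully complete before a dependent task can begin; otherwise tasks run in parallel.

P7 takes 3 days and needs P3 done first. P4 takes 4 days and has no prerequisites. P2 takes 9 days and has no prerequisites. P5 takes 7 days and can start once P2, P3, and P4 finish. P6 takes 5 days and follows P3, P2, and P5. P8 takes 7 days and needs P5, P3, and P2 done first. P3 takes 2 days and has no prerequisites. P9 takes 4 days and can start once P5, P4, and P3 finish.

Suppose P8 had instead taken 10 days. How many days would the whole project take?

26

As given, the longest chain is P2→P5→P8 = 9+7+7 = 23, so the finish is 23 days.
Since P8 is critical, the +3 change carries straight to that chain (now 26 days).
That remains the longest chain; total 26 days.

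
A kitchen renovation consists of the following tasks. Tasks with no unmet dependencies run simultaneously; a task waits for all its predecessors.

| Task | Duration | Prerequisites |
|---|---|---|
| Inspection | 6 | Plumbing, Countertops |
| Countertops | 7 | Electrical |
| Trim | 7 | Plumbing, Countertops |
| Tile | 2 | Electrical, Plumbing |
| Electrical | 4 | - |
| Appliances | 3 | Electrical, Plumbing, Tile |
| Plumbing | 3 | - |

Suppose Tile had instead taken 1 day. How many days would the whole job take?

18

The binding path is Electrical→Countertops→Trim = 4+7+7 = 18; finish at 18 days.
The longest path through Tile is only 9 days, so Tile has float 9.
No other chain overtakes it, so the finish is 18 days.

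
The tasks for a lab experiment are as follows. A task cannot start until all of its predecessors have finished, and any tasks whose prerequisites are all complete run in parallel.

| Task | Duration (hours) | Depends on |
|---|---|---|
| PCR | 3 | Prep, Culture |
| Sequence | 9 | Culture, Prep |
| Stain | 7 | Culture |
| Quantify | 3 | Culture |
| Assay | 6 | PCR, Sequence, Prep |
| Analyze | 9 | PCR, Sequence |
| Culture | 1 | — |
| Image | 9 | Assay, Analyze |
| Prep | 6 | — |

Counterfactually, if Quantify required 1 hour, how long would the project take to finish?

Actual critical path: Prep→Sequence→Analyze→Image = 6+9+9+9 = 33 ⇒ 33 hours.
The longest path through Quantify is only 4 hours, so Quantify has float 29.
The critical path is still Prep→Sequence→Analyze→Image; finish is now 33 hours.

33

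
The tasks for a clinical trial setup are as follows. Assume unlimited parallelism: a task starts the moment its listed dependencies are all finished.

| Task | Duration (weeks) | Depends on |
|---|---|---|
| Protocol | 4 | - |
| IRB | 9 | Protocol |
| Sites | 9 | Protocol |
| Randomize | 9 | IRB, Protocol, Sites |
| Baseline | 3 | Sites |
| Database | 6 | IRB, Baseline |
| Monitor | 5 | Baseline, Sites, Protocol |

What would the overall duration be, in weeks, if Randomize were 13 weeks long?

Critical path before the change: Protocol→IRB→Randomize = 4+9+9 = 22 giving 22 weeks.
Randomize is on the critical path; changing it to 13 makes that path 26 weeks.
The critical path is still Protocol→IRB→Randomize; finish is now 26 weeks.

26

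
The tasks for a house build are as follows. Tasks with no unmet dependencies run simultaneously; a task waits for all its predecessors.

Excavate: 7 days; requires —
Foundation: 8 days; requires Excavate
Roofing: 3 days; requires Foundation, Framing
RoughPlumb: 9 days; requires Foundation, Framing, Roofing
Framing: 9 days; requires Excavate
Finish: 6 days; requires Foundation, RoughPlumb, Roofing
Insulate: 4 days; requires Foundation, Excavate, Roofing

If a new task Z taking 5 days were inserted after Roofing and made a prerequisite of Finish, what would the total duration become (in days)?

34

Originally the plan takes 34 days.
With Z inserted, Finish now waits for max(Foundation, RoughPlumb, Roofing, Z).
New critical path: Excavate→Framing→Roofing→RoughPlumb→Finish = 7+9+3+9+6 = 34 ⇒ 34 days.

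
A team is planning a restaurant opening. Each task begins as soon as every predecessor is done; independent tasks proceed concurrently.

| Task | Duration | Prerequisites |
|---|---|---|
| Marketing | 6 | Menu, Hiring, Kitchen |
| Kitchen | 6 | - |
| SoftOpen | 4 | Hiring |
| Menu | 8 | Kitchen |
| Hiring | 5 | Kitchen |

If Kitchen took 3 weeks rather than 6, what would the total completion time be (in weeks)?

As given, the longest chain is Kitchen→Menu→Marketing = 6+8+6 = 20, so the finish is 20 weeks.
Since Kitchen is critical, the -3 change carries straight to that chain (now 17 weeks).
No other chain overtakes it, so the finish is 17 weeks.

17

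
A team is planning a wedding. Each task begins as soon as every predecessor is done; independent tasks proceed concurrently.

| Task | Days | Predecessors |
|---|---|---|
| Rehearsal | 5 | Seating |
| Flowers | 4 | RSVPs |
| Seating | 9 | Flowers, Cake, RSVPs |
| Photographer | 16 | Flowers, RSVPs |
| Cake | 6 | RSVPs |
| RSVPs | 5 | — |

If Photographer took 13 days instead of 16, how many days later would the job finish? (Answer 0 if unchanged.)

The binding path is RSVPs→Flowers→Photographer = 5+4+16 = 25; finish at 25 days.
Since Photographer is critical, the -3 change carries straight to that chain (now 22 days).
The binding chain switches to RSVPs→Cake→Seating→Rehearsal = 5+6+9+5 = 25; finish 25 days.
Change in finish: 25 − 25 = +0 days.

0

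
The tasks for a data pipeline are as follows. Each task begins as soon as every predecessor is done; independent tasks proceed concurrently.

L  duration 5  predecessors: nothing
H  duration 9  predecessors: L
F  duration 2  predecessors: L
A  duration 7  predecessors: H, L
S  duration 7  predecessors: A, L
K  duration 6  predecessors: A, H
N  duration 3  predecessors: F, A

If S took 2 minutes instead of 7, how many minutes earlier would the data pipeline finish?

As given, the longest chain is L→H→A→S = 5+9+7+7 = 28, so the finish is 28 minutes.
S lies on that path, so at 2 minutes the path becomes 23 minutes.
The binding chain switches to L→H→A→K = 5+9+7+6 = 27; finish 27 minutes.
Change in finish: 27 − 28 = -1 minutes.

1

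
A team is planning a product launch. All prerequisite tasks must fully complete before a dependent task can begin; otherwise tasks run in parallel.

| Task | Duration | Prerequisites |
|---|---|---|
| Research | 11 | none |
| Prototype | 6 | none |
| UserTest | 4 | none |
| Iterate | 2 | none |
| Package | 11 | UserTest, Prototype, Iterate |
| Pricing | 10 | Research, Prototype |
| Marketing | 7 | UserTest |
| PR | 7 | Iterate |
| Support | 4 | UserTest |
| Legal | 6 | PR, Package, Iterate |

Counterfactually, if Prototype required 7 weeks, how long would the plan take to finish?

Actual critical path: Prototype→Package→Legal = 6+11+6 = 23 ⇒ 23 weeks.
Prototype lies on that path, so at 7 weeks the path becomes 24 weeks.
No other chain overtakes it, so the finish is 24 weeks.

24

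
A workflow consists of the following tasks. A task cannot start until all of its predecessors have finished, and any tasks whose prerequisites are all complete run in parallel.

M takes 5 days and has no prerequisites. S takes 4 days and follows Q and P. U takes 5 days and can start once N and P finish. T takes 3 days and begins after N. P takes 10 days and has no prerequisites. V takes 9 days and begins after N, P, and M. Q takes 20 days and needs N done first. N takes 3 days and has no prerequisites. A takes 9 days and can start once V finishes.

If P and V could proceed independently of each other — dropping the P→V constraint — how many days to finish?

27

Original critical path: P→V→A = 10+9+9 = 28 ⇒ 28 days.
Without P→V, V's earliest start moves from 10 to 5.
New critical path: N→Q→S = 3+20+4 = 27 ⇒ 27 days.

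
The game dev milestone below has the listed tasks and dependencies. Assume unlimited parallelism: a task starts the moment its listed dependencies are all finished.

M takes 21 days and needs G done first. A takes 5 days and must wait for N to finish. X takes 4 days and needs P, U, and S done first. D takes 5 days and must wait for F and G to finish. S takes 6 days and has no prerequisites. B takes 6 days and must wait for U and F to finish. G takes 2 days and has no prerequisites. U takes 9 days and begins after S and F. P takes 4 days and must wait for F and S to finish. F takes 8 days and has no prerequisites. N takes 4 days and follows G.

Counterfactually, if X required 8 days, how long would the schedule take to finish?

Critical path before the change: G→M = 2+21 = 23 giving 23 days.
The longest path through X is only 21 days, so X has float 2.
The binding chain switches to F→U→X = 8+9+8 = 25; finish 25 days.

25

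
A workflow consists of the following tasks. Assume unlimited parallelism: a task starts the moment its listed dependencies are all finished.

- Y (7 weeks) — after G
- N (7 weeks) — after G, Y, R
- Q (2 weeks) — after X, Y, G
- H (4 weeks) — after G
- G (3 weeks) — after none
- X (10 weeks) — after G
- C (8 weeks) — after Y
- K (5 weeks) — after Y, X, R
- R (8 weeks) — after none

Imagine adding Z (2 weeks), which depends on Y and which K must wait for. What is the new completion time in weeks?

18

Originally the schedule takes 18 weeks.
With Z inserted, K now waits for max(Y, X, R, Z).
New critical path: G→X→K = 3+10+5 = 18 ⇒ 18 weeks.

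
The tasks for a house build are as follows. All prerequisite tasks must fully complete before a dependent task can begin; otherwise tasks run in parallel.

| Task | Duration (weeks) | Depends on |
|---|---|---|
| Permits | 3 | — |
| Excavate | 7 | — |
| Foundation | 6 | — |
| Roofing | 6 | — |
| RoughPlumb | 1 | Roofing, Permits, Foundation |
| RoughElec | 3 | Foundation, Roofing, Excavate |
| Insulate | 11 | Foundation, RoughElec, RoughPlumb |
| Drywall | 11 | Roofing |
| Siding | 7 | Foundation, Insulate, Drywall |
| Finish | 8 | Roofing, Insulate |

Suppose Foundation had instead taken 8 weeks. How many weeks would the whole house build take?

As given, the longest chain is Excavate→RoughElec→Insulate→Finish = 7+3+11+8 = 29, so the finish is 29 weeks.
Foundation is off the critical path — its longest chain is 28 weeks, giving 1 of slack.
Now Foundation→RoughElec→Insulate→Finish = 8+3+11+8 = 30 is longest, so the finish becomes 30 weeks.

30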